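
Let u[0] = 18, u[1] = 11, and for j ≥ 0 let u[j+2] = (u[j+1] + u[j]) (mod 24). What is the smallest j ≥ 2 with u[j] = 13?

5

We have u[0] = 18, u[1] = 11, u[2] = 5, u[3] = 16, u[4] = 21, u[5] = 13, u[6] = 10, u[7] = 23, u[8] = 9, u[9] = 8, u[10] = 17, u[11] = 1, u[12] = 18, u[13] = 19, u[14] = 13, u[15] = 8, u[16] = 21, u[17] = 5, u[18] = 2, u[19] = 7, u[20] = 9, u[21] = 16, u[22] = 1, u[23] = 17, u[24] = 18, u[25] = 11.
The sequence repeats with period 24.
The value 13 first appears (with j ≥ 2) at u[5].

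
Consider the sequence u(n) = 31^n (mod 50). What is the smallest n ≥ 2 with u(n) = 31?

6

Computing terms: u(1) = 31, u(2) = 11, u(3) = 41, u(4) = 21, u(5) = 1, u(6) = 31.
Since u(6) = u(1) = 31, the sequence is periodic with period 5.
The value 31 next appears (with n ≥ 2) at u(6).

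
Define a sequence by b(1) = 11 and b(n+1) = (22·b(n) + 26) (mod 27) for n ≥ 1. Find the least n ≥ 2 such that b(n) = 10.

26

Computing terms: b(1) = 11,  b(2) = 25,  b(3) = 9,  b(4) = 8,  b(5) = 13,  b(6) = 15,  b(7) = 5,  b(8) = 1,  b(9) = 21,  b(10) = 2,  b(11) = 16,  b(12) = 0,  b(13) = 26,  b(14) = 4,  b(15) = 6,  b(16) = 23,  b(17) = 19,  b(18) = 12,  b(19) = 20,  b(20) = 7,  b(21) = 18,  b(22) = 17,  b(23) = 22,  b(24) = 24,  b(25) = 14,  b(26) = 10,  b(27) = 3,  b(28) = 11.
The sequence repeats with period 27.
The value 10 first appears (with n ≥ 2) at b(26).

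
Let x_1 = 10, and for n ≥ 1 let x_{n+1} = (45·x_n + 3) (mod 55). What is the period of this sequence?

11

Listing terms: x_1 = 10, x_2 = 13, x_3 = 38, x_4 = 8, x_5 = 33, x_6 = 3, x_7 = 28, x_8 = 53, x_9 = 23, x_{10} = 48, x_{11} = 18, x_{12} = 43, x_{13} = 13.
Since x_{13} = x_2 = 13, the sequence is eventually periodic: after a pre-period of length 1 it cycles with period 11.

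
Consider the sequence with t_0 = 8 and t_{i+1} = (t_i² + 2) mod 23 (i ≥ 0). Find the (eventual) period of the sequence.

3

t_0 = 8; t_1 = 20; t_2 = 11; t_3 = 8.
The sequence repeats with period 3.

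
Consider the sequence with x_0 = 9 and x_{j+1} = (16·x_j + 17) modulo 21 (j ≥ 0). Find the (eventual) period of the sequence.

x_0 = 9, x_1 = 14, x_2 = 10, x_3 = 9.
The sequence repeats with period 3.

3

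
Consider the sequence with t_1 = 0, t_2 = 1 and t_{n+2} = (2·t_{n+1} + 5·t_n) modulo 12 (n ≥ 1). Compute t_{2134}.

9

Computing terms: t_1 = 0; t_2 = 1; t_3 = 2; t_4 = 9; t_5 = 4; t_6 = 5; t_7 = 6; t_8 = 1; t_9 = 8; t_{10} = 9; t_{11} = 10; t_{12} = 5; t_{13} = 0; t_{14} = 1.
Since (t_{13}, t_{14}) = (t_1, t_2) = (0, 1) (two consecutive terms determine the rest), the sequence is periodic with period 12.
So t_{2134} = t_{1 + ((2134-1) mod 12)} = t_{10} = 9.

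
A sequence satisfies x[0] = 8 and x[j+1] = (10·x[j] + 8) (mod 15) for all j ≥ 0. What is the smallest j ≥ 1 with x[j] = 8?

3

Computing terms: x[0] = 8, x[1] = 13, x[2] = 3, x[3] = 8.
The sequence repeats with period 3.
The value 8 next appears (with j ≥ 1) at x[3].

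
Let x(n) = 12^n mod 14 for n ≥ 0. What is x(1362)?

8

We have x(0) = 1,  x(1) = 12,  x(2) = 4,  x(3) = 6,  x(4) = 2,  x(5) = 10,  x(6) = 8,  x(7) = 12.
Since x(7) = x(1) = 12, the sequence is eventually periodic: after a pre-period of length 1 it cycles with period 6.
For n ≥ 1, x(n) depends only on (n - 1) mod 6. (1362 - 1) mod 6 = 5, so x(1362) = x(6) = 8.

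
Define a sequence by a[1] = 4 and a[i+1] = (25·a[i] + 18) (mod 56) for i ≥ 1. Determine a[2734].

46

Listing terms: a[1] = 4, a[2] = 6, a[3] = 0, a[4] = 18, a[5] = 20, a[6] = 14, a[7] = 32, a[8] = 34, a[9] = 28, a[10] = 46, a[11] = 48, a[12] = 42, a[13] = 4.
The sequence repeats with period 12.
(2734 - 1) mod 12 = 9, so a[2734] = a[10] = 46.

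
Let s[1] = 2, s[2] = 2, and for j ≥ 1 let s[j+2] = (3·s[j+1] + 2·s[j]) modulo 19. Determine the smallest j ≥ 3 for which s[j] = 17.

We have s[1] = 2; s[2] = 2; s[3] = 10; s[4] = 15; s[5] = 8; s[6] = 16; s[7] = 7; s[8] = 15; s[9] = 2; s[10] = 17; s[11] = 17; s[12] = 9; s[13] = 4; s[14] = 11; s[15] = 3; s[16] = 12; s[17] = 4; s[18] = 17; s[19] = 2; s[20] = 2.
Since (s[19], s[20]) = (s[1], s[2]) = (2, 2) (two consecutive terms determine the rest), the sequence is periodic with period 18.
The value 17 first appears (with j ≥ 3) at s[10].

10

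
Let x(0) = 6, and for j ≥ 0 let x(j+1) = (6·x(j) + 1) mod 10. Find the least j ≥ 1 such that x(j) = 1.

5

Listing terms: x(0) = 6,  x(1) = 7,  x(2) = 3,  x(3) = 9,  x(4) = 5,  x(5) = 1,  x(6) = 7.
Since x(6) = x(1) = 7, the sequence is eventually periodic: after a pre-period of length 1 it cycles with period 5.
The value 1 first appears (with j ≥ 1) at x(5).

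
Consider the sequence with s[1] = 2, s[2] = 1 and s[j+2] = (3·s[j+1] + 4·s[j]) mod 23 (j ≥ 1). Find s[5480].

1

Computing terms: s[1] = 2,  s[2] = 1,  s[3] = 11,  s[4] = 14,  s[5] = 17,  s[6] = 15,  s[7] = 21,  s[8] = 8,  s[9] = 16,  s[10] = 11,  s[11] = 5,  s[12] = 13,  s[13] = 13,  s[14] = 22,  s[15] = 3,  s[16] = 5,  s[17] = 4,  s[18] = 9,  s[19] = 20,  s[20] = 4,  s[21] = 0,  s[22] = 16,  s[23] = 2,  s[24] = 1.
Since (s[23], s[24]) = (s[1], s[2]) = (2, 1) (two consecutive terms determine the rest), the sequence is periodic with period 22.
(5480 - 1) mod 22 = 1, so s[5480] = s[2] = 1.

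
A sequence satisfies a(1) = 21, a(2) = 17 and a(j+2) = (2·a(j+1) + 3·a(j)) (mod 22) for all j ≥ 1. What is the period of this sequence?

Computing terms: a(1) = 21; a(2) = 17; a(3) = 9; a(4) = 3; a(5) = 11; a(6) = 9; a(7) = 7; a(8) = 19; a(9) = 15; a(10) = 21; a(11) = 21; a(12) = 17.
The sequence repeats with period 10.

10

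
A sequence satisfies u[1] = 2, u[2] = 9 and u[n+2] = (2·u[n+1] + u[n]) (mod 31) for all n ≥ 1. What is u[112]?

Computing terms: u[1] = 2, u[2] = 9, u[3] = 20, u[4] = 18, u[5] = 25, u[6] = 6, u[7] = 6, u[8] = 18, u[9] = 11, u[10] = 9, u[11] = 29, u[12] = 5, u[13] = 8, u[14] = 21, u[15] = 19, u[16] = 28, u[17] = 13, u[18] = 23, u[19] = 28, u[20] = 17, u[21] = 0, u[22] = 17, u[23] = 3, u[24] = 23, u[25] = 18, u[26] = 28, u[27] = 12, u[28] = 21, u[29] = 23, u[30] = 5, u[31] = 2, u[32] = 9.
The sequence repeats with period 30.
(112 - 1) mod 30 = 21, so u[112] = u[22] = 17.

17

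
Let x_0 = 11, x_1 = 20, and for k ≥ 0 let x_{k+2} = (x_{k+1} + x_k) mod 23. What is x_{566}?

x_0 = 11,  x_1 = 20,  x_2 = 8,  x_3 = 5,  x_4 = 13,  x_5 = 18,  x_6 = 8,  x_7 = 3,  x_8 = 11,  x_9 = 14,  x_{10} = 2,  x_{11} = 16,  x_{12} = 18,  x_{13} = 11,  x_{14} = 6,  x_{15} = 17,  x_{16} = 0,  x_{17} = 17,  x_{18} = 17,  x_{19} = 11,  x_{20} = 5,  x_{21} = 16,  x_{22} = 21,  x_{23} = 14,  x_{24} = 12,  x_{25} = 3,  x_{26} = 15,  x_{27} = 18,  x_{28} = 10,  x_{29} = 5,  x_{30} = 15,  x_{31} = 20,  x_{32} = 12,  x_{33} = 9,  x_{34} = 21,  x_{35} = 7,  x_{36} = 5,  x_{37} = 12,  x_{38} = 17,  x_{39} = 6,  x_{40} = 0,  x_{41} = 6,  x_{42} = 6,  x_{43} = 12,  x_{44} = 18,  x_{45} = 7,  x_{46} = 2,  x_{47} = 9,  x_{48} = 11,  x_{49} = 20.
The sequence repeats with period 48.
(566 - 0) mod 48 = 38, so x_{566} = x_{38} = 17.

17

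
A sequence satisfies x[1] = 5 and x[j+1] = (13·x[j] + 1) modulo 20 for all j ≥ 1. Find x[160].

8

x[1] = 5; x[2] = 6; x[3] = 19; x[4] = 8; x[5] = 5.
The sequence repeats with period 4.
So x[160] = x[1 + ((160-1) mod 4)] = x[4] = 8.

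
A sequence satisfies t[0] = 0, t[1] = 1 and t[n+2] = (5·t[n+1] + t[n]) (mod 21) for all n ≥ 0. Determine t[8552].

We have t[0] = 0,  t[1] = 1,  t[2] = 5,  t[3] = 5,  t[4] = 9,  t[5] = 8,  t[6] = 7,  t[7] = 1,  t[8] = 12,  t[9] = 19,  t[10] = 2,  t[11] = 8,  t[12] = 0,  t[13] = 8,  t[14] = 19,  t[15] = 19,  t[16] = 9,  t[17] = 1,  t[18] = 14,  t[19] = 8,  t[20] = 12,  t[21] = 5,  t[22] = 16,  t[23] = 1,  t[24] = 0,  t[25] = 1.
The sequence repeats with period 24.
(8552 - 0) mod 24 = 8, so t[8552] = t[8] = 12.

12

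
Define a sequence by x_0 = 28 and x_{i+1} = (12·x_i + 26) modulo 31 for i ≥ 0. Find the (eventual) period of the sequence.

Listing terms: x_0 = 28; x_1 = 21; x_2 = 30; x_3 = 14; x_4 = 8; x_5 = 29; x_6 = 2; x_7 = 19; x_8 = 6; x_9 = 5; x_{10} = 24; x_{11} = 4; x_{12} = 12; x_{13} = 15; x_{14} = 20; x_{15} = 18; x_{16} = 25; x_{17} = 16; x_{18} = 1; x_{19} = 7; x_{20} = 17; x_{21} = 13; x_{22} = 27; x_{23} = 9; x_{24} = 10; x_{25} = 22; x_{26} = 11; x_{27} = 3; x_{28} = 0; x_{29} = 26; x_{30} = 28.
Since x_{30} = x_0 = 28, the sequence is periodic with period 30.

30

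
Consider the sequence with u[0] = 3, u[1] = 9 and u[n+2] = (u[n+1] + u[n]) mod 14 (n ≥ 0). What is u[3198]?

11

We have u[0] = 3, u[1] = 9, u[2] = 12, u[3] = 7, u[4] = 5, u[5] = 12, u[6] = 3, u[7] = 1, u[8] = 4, u[9] = 5, u[10] = 9, u[11] = 0, u[12] = 9, u[13] = 9, u[14] = 4, u[15] = 13, u[16] = 3, u[17] = 2, u[18] = 5, u[19] = 7, u[20] = 12, u[21] = 5, u[22] = 3, u[23] = 8, u[24] = 11, u[25] = 5, u[26] = 2, u[27] = 7, u[28] = 9, u[29] = 2, u[30] = 11, u[31] = 13, u[32] = 10, u[33] = 9, u[34] = 5, u[35] = 0, u[36] = 5, u[37] = 5, u[38] = 10, u[39] = 1, u[40] = 11, u[41] = 12, u[42] = 9, u[43] = 7, u[44] = 2, u[45] = 9, u[46] = 11, u[47] = 6, u[48] = 3, u[49] = 9.
Since (u[48], u[49]) = (u[0], u[1]) = (3, 9) (two consecutive terms determine the rest), the sequence is periodic with period 48.
So u[3198] = u[0 + ((3198-0) mod 48)] = u[30] = 11.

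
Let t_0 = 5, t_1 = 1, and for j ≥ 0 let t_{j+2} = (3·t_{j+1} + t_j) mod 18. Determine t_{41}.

4

We have t_0 = 5, t_1 = 1, t_2 = 8, t_3 = 7, t_4 = 11, t_5 = 4, t_6 = 5, t_7 = 1.
The sequence repeats with period 6.
So t_{41} = t_{0 + ((41-0) mod 6)} = t_5 = 4.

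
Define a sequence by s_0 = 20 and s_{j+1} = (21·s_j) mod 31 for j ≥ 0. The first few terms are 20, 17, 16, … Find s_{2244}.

10

We have s_0 = 20,  s_1 = 17,  s_2 = 16,  s_3 = 26,  s_4 = 19,  s_5 = 27,  s_6 = 9,  s_7 = 3,  s_8 = 1,  s_9 = 21,  s_{10} = 7,  s_{11} = 23,  s_{12} = 18,  s_{13} = 6,  s_{14} = 2,  s_{15} = 11,  s_{16} = 14,  s_{17} = 15,  s_{18} = 5,  s_{19} = 12,  s_{20} = 4,  s_{21} = 22,  s_{22} = 28,  s_{23} = 30,  s_{24} = 10,  s_{25} = 24,  s_{26} = 8,  s_{27} = 13,  s_{28} = 25,  s_{29} = 29,  s_{30} = 20.
The sequence repeats with period 30.
So s_{2244} = s_{0 + ((2244-0) mod 30)} = s_{24} = 10.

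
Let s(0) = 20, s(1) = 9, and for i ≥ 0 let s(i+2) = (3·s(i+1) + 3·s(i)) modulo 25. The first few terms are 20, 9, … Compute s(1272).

Listing terms: s(0) = 20; s(1) = 9; s(2) = 12; s(3) = 13; s(4) = 0; s(5) = 14; s(6) = 17; s(7) = 18; s(8) = 5; s(9) = 19; s(10) = 22; s(11) = 23; s(12) = 10; s(13) = 24; s(14) = 2; s(15) = 3; s(16) = 15; s(17) = 4; s(18) = 7; s(19) = 8; s(20) = 20; s(21) = 9.
Since (s(20), s(21)) = (s(0), s(1)) = (20, 9) (two consecutive terms determine the rest), the sequence is periodic with period 20.
(1272 - 0) mod 20 = 12, so s(1272) = s(12) = 10.

10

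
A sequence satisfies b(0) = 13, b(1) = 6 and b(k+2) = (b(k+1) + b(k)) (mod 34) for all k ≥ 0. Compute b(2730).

Computing terms: b(0) = 13, b(1) = 6, b(2) = 19, b(3) = 25, b(4) = 10, b(5) = 1, b(6) = 11, b(7) = 12, b(8) = 23, b(9) = 1, b(10) = 24, b(11) = 25, b(12) = 15, b(13) = 6, b(14) = 21, b(15) = 27, b(16) = 14, b(17) = 7, b(18) = 21, b(19) = 28, b(20) = 15, b(21) = 9, b(22) = 24, b(23) = 33, b(24) = 23, b(25) = 22, b(26) = 11, b(27) = 33, b(28) = 10, b(29) = 9, b(30) = 19, b(31) = 28, b(32) = 13, b(33) = 7, b(34) = 20, b(35) = 27, b(36) = 13, b(37) = 6.
The sequence repeats with period 36.
So b(2730) = b(0 + ((2730-0) mod 36)) = b(30) = 19.

19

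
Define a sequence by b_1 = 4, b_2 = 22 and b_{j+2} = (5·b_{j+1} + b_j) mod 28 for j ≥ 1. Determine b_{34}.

b_1 = 4, b_2 = 22, b_3 = 2, b_4 = 4, b_5 = 22.
Since (b_4, b_5) = (b_1, b_2) = (4, 22) (two consecutive terms determine the rest), the sequence is periodic with period 3.
(34 - 1) mod 3 = 0, so b_{34} = b_1 = 4.

4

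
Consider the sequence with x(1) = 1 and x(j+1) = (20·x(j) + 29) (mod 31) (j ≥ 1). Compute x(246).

We have x(1) = 1, x(2) = 18, x(3) = 17, x(4) = 28, x(5) = 0, x(6) = 29, x(7) = 20, x(8) = 26, x(9) = 22, x(10) = 4, x(11) = 16, x(12) = 8, x(13) = 3, x(14) = 27, x(15) = 11, x(16) = 1.
The sequence repeats with period 15.
So x(246) = x(1 + ((246-1) mod 15)) = x(6) = 29.

29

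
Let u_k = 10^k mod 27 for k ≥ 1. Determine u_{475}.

10

We have u_1 = 10,  u_2 = 19,  u_3 = 1,  u_4 = 10.
Since u_4 = u_1 = 10, the sequence is periodic with period 3.
(475 - 1) mod 3 = 0, so u_{475} = u_1 = 10.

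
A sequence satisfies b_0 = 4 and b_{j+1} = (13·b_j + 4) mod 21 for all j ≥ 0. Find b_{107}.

0

b_0 = 4; b_1 = 14; b_2 = 18; b_3 = 7; b_4 = 11; b_5 = 0; b_6 = 4.
The sequence repeats with period 6.
So b_{107} = b_{0 + ((107-0) mod 6)} = b_5 = 0.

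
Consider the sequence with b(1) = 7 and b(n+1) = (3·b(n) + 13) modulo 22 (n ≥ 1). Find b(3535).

9

Computing terms: b(1) = 7; b(2) = 12; b(3) = 5; b(4) = 6; b(5) = 9; b(6) = 18; b(7) = 1; b(8) = 16; b(9) = 17; b(10) = 20; b(11) = 7.
The sequence repeats with period 10.
(3535 - 1) mod 10 = 4, so b(3535) = b(5) = 9.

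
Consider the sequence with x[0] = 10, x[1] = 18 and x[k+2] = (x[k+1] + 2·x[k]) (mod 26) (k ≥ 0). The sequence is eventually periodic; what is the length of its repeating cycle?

Listing terms: x[0] = 10,  x[1] = 18,  x[2] = 12,  x[3] = 22,  x[4] = 20,  x[5] = 12,  x[6] = 0,  x[7] = 24,  x[8] = 24,  x[9] = 20,  x[10] = 16,  x[11] = 4,  x[12] = 10,  x[13] = 18.
The sequence repeats with period 12.

12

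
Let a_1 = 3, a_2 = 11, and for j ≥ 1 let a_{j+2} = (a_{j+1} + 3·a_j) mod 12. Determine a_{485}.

5

Listing terms: a_1 = 3, a_2 = 11, a_3 = 8, a_4 = 5, a_5 = 5, a_6 = 8, a_7 = 11, a_8 = 11, a_9 = 8.
Since (a_8, a_9) = (a_2, a_3) = (11, 8) (two consecutive terms determine the rest), the sequence is eventually periodic: after a pre-period of length 1 it cycles with period 6.
For j ≥ 2, a_j depends only on (j - 2) mod 6. (485 - 2) mod 6 = 3, so a_{485} = a_5 = 5.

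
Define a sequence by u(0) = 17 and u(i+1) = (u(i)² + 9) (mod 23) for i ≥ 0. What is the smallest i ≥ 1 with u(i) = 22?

1

We have u(0) = 17; u(1) = 22; u(2) = 10; u(3) = 17.
Since u(3) = u(0) = 17, the sequence is periodic with period 3.
The value 22 first appears (with i ≥ 1) at u(1).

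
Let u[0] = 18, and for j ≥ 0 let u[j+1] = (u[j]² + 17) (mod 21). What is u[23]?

14

u[0] = 18; u[1] = 5; u[2] = 0; u[3] = 17; u[4] = 12; u[5] = 14; u[6] = 3; u[7] = 5.
Since u[7] = u[1] = 5, the sequence is eventually periodic: after a pre-period of length 1 it cycles with period 6.
For j ≥ 1, u[j] depends only on (j - 1) mod 6. (23 - 1) mod 6 = 4, so u[23] = u[5] = 14.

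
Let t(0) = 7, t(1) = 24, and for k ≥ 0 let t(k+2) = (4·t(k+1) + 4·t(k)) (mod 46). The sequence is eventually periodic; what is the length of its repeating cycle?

t(0) = 7; t(1) = 24; t(2) = 32; t(3) = 40; t(4) = 12; t(5) = 24; t(6) = 6; t(7) = 28; t(8) = 44; t(9) = 12; t(10) = 40; t(11) = 24; t(12) = 26; t(13) = 16; t(14) = 30; t(15) = 0; t(16) = 28; t(17) = 20; t(18) = 8; t(19) = 20; t(20) = 20; t(21) = 22; t(22) = 30; t(23) = 24; t(24) = 32.
Since (t(23), t(24)) = (t(1), t(2)) = (24, 32) (two consecutive terms determine the rest), the sequence is eventually periodic: after a pre-period of length 1 it cycles with period 22.

22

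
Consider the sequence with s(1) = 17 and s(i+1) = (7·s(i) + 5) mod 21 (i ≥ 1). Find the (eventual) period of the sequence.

3

We have s(1) = 17, s(2) = 19, s(3) = 12, s(4) = 5, s(5) = 19.
Since s(5) = s(2) = 19, the sequence is eventually periodic: after a pre-period of length 1 it cycles with period 3.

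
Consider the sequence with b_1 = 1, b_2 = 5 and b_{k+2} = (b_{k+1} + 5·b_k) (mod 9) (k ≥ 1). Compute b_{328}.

We have b_1 = 1,  b_2 = 5,  b_3 = 1,  b_4 = 8,  b_5 = 4,  b_6 = 8,  b_7 = 1,  b_8 = 5.
The sequence repeats with period 6.
(328 - 1) mod 6 = 3, so b_{328} = b_4 = 8.

8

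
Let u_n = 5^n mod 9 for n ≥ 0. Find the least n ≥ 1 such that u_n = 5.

1

u_0 = 1; u_1 = 5; u_2 = 7; u_3 = 8; u_4 = 4; u_5 = 2; u_6 = 1.
Since u_6 = u_0 = 1, the sequence is periodic with period 6.
The value 5 first appears (with n ≥ 1) at u_1.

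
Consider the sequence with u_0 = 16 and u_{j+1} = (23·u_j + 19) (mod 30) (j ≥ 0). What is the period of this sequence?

4

Computing terms: u_0 = 16; u_1 = 27; u_2 = 10; u_3 = 9; u_4 = 16.
Since u_4 = u_0 = 16, the sequence is periodic with period 4.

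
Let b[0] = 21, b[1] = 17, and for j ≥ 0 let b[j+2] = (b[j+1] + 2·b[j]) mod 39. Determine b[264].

21

Listing terms: b[0] = 21,  b[1] = 17,  b[2] = 20,  b[3] = 15,  b[4] = 16,  b[5] = 7,  b[6] = 0,  b[7] = 14,  b[8] = 14,  b[9] = 3,  b[10] = 31,  b[11] = 37,  b[12] = 21,  b[13] = 17.
Since (b[12], b[13]) = (b[0], b[1]) = (21, 17) (two consecutive terms determine the rest), the sequence is periodic with period 12.
(264 - 0) mod 12 = 0, so b[264] = b[0] = 21.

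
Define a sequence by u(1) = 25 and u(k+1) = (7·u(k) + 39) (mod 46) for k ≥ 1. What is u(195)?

Listing terms: u(1) = 25,  u(2) = 30,  u(3) = 19,  u(4) = 34,  u(5) = 1,  u(6) = 0,  u(7) = 39,  u(8) = 36,  u(9) = 15,  u(10) = 6,  u(11) = 35,  u(12) = 8,  u(13) = 3,  u(14) = 14,  u(15) = 45,  u(16) = 32,  u(17) = 33,  u(18) = 40,  u(19) = 43,  u(20) = 18,  u(21) = 27,  u(22) = 44,  u(23) = 25.
Since u(23) = u(1) = 25, the sequence is periodic with period 22.
(195 - 1) mod 22 = 18, so u(195) = u(19) = 43.

43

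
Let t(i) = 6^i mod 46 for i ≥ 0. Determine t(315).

26

We have t(0) = 1,  t(1) = 6,  t(2) = 36,  t(3) = 32,  t(4) = 8,  t(5) = 2,  t(6) = 12,  t(7) = 26,  t(8) = 18,  t(9) = 16,  t(10) = 4,  t(11) = 24,  t(12) = 6.
Since t(12) = t(1) = 6, the sequence is eventually periodic: after a pre-period of length 1 it cycles with period 11.
For i ≥ 1, t(i) depends only on (i - 1) mod 11. (315 - 1) mod 11 = 6, so t(315) = t(7) = 26.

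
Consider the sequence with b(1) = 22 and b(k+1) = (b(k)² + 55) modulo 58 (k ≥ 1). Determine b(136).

3

Computing terms: b(1) = 22,  b(2) = 17,  b(3) = 54,  b(4) = 13,  b(5) = 50,  b(6) = 3,  b(7) = 6,  b(8) = 33,  b(9) = 42,  b(10) = 21,  b(11) = 32,  b(12) = 35,  b(13) = 4,  b(14) = 13.
Since b(14) = b(4) = 13, the sequence is eventually periodic: after a pre-period of length 3 it cycles with period 10.
For k ≥ 4, b(k) depends only on (k - 4) mod 10. (136 - 4) mod 10 = 2, so b(136) = b(6) = 3.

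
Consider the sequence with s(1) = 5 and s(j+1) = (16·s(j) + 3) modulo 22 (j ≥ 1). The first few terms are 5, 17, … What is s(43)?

We have s(1) = 5,  s(2) = 17,  s(3) = 11,  s(4) = 3,  s(5) = 7,  s(6) = 5.
Since s(6) = s(1) = 5, the sequence is periodic with period 5.
So s(43) = s(1 + ((43-1) mod 5)) = s(3) = 11.

11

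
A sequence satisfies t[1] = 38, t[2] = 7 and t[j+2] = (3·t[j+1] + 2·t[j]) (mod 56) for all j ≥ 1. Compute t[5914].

49

t[1] = 38,  t[2] = 7,  t[3] = 41,  t[4] = 25,  t[5] = 45,  t[6] = 17,  t[7] = 29,  t[8] = 9,  t[9] = 29,  t[10] = 49,  t[11] = 37,  t[12] = 41,  t[13] = 29,  t[14] = 1,  t[15] = 5,  t[16] = 17,  t[17] = 5,  t[18] = 49,  t[19] = 45,  t[20] = 9,  t[21] = 5,  t[22] = 33,  t[23] = 53,  t[24] = 1,  t[25] = 53,  t[26] = 49,  t[27] = 29,  t[28] = 17,  t[29] = 53,  t[30] = 25,  t[31] = 13,  t[32] = 33,  t[33] = 13,  t[34] = 49,  t[35] = 5,  t[36] = 1,  t[37] = 13,  t[38] = 41,  t[39] = 37,  t[40] = 25,  t[41] = 37,  t[42] = 49,  t[43] = 53,  t[44] = 33,  t[45] = 37,  t[46] = 9,  t[47] = 45,  t[48] = 41,  t[49] = 45,  t[50] = 49,  t[51] = 13,  t[52] = 25,  t[53] = 45.
Since (t[52], t[53]) = (t[4], t[5]) = (25, 45) (two consecutive terms determine the rest), the sequence is eventually periodic: after a pre-period of length 3 it cycles with period 48.
For j ≥ 4, t[j] depends only on (j - 4) mod 48. (5914 - 4) mod 48 = 6, so t[5914] = t[10] = 49.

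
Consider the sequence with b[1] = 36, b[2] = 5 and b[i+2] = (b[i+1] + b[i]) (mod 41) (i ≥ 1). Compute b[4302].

36

Computing terms: b[1] = 36, b[2] = 5, b[3] = 0, b[4] = 5, b[5] = 5, b[6] = 10, b[7] = 15, b[8] = 25, b[9] = 40, b[10] = 24, b[11] = 23, b[12] = 6, b[13] = 29, b[14] = 35, b[15] = 23, b[16] = 17, b[17] = 40, b[18] = 16, b[19] = 15, b[20] = 31, b[21] = 5, b[22] = 36, b[23] = 0, b[24] = 36, b[25] = 36, b[26] = 31, b[27] = 26, b[28] = 16, b[29] = 1, b[30] = 17, b[31] = 18, b[32] = 35, b[33] = 12, b[34] = 6, b[35] = 18, b[36] = 24, b[37] = 1, b[38] = 25, b[39] = 26, b[40] = 10, b[41] = 36, b[42] = 5.
The sequence repeats with period 40.
So b[4302] = b[1 + ((4302-1) mod 40)] = b[22] = 36.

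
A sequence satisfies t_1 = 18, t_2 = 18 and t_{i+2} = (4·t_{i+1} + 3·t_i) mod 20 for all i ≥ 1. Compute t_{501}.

t_1 = 18; t_2 = 18; t_3 = 6; t_4 = 18; t_5 = 10; t_6 = 14; t_7 = 6; t_8 = 6; t_9 = 2; t_{10} = 6; t_{11} = 10; t_{12} = 18; t_{13} = 2; t_{14} = 2; t_{15} = 14; t_{16} = 2; t_{17} = 10; t_{18} = 6; t_{19} = 14; t_{20} = 14; t_{21} = 18; t_{22} = 14; t_{23} = 10; t_{24} = 2; t_{25} = 18; t_{26} = 18.
The sequence repeats with period 24.
So t_{501} = t_{1 + ((501-1) mod 24)} = t_{21} = 18.

18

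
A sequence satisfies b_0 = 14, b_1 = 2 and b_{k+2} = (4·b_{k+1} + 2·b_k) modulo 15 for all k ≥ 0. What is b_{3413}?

b_0 = 14; b_1 = 2; b_2 = 6; b_3 = 13; b_4 = 4; b_5 = 12; b_6 = 11; b_7 = 8; b_8 = 9; b_9 = 7; b_{10} = 1; b_{11} = 3; b_{12} = 14; b_{13} = 2.
Since (b_{12}, b_{13}) = (b_0, b_1) = (14, 2) (two consecutive terms determine the rest), the sequence is periodic with period 12.
So b_{3413} = b_{0 + ((3413-0) mod 12)} = b_5 = 12.

12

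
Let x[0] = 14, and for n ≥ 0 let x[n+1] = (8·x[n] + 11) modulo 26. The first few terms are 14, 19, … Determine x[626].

x[0] = 14,  x[1] = 19,  x[2] = 7,  x[3] = 15,  x[4] = 1,  x[5] = 19.
Since x[5] = x[1] = 19, the sequence is eventually periodic: after a pre-period of length 1 it cycles with period 4.
For n ≥ 1, x[n] depends only on (n - 1) mod 4. (626 - 1) mod 4 = 1, so x[626] = x[2] = 7.

7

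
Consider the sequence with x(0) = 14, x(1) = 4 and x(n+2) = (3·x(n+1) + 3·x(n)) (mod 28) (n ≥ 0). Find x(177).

18

We have x(0) = 14; x(1) = 4; x(2) = 26; x(3) = 6; x(4) = 12; x(5) = 26; x(6) = 2; x(7) = 0; x(8) = 6; x(9) = 18; x(10) = 16; x(11) = 18; x(12) = 18; x(13) = 24; x(14) = 14; x(15) = 2; x(16) = 20; x(17) = 10; x(18) = 6; x(19) = 20; x(20) = 22; x(21) = 14; x(22) = 24; x(23) = 2; x(24) = 22; x(25) = 16; x(26) = 2; x(27) = 26; x(28) = 0; x(29) = 22; x(30) = 10; x(31) = 12; x(32) = 10; x(33) = 10; x(34) = 4; x(35) = 14; x(36) = 26; x(37) = 8; x(38) = 18; x(39) = 22; x(40) = 8; x(41) = 6; x(42) = 14; x(43) = 4.
The sequence repeats with period 42.
So x(177) = x(0 + ((177-0) mod 42)) = x(9) = 18.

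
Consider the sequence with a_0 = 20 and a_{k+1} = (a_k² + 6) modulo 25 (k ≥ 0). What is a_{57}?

20

We have a_0 = 20; a_1 = 6; a_2 = 17; a_3 = 20.
Since a_3 = a_0 = 20, the sequence is periodic with period 3.
So a_{57} = a_{0 + ((57-0) mod 3)} = a_0 = 20.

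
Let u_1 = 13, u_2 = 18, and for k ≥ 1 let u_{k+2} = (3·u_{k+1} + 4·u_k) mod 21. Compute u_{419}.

19

We have u_1 = 13, u_2 = 18, u_3 = 1, u_4 = 12, u_5 = 19, u_6 = 0, u_7 = 13, u_8 = 18.
Since (u_7, u_8) = (u_1, u_2) = (13, 18) (two consecutive terms determine the rest), the sequence is periodic with period 6.
So u_{419} = u_{1 + ((419-1) mod 6)} = u_5 = 19.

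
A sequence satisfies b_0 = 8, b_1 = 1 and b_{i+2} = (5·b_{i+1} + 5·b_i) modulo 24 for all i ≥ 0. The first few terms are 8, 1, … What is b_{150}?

8

Listing terms: b_0 = 8, b_1 = 1, b_2 = 21, b_3 = 14, b_4 = 7, b_5 = 9, b_6 = 8, b_7 = 13, b_8 = 9, b_9 = 14, b_{10} = 19, b_{11} = 21, b_{12} = 8, b_{13} = 1.
Since (b_{12}, b_{13}) = (b_0, b_1) = (8, 1) (two consecutive terms determine the rest), the sequence is periodic with period 12.
So b_{150} = b_{0 + ((150-0) mod 12)} = b_6 = 8.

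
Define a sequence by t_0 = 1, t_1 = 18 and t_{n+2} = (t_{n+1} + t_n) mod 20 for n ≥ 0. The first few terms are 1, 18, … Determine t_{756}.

1

We have t_0 = 1; t_1 = 18; t_2 = 19; t_3 = 17; t_4 = 16; t_5 = 13; t_6 = 9; t_7 = 2; t_8 = 11; t_9 = 13; t_{10} = 4; t_{11} = 17; t_{12} = 1; t_{13} = 18.
Since (t_{12}, t_{13}) = (t_0, t_1) = (1, 18) (two consecutive terms determine the rest), the sequence is periodic with period 12.
(756 - 0) mod 12 = 0, so t_{756} = t_0 = 1.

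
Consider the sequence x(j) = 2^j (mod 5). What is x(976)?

x(1) = 2,  x(2) = 4,  x(3) = 3,  x(4) = 1,  x(5) = 2.
The sequence repeats with period 4.
(976 - 1) mod 4 = 3, so x(976) = x(4) = 1.

1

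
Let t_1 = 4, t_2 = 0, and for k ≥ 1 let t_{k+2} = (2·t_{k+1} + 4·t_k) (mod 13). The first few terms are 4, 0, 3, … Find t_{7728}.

Listing terms: t_1 = 4, t_2 = 0, t_3 = 3, t_4 = 6, t_5 = 11, t_6 = 7, t_7 = 6, t_8 = 1, t_9 = 0, t_{10} = 4, t_{11} = 8, t_{12} = 6, t_{13} = 5, t_{14} = 8, t_{15} = 10, t_{16} = 0, t_{17} = 1, t_{18} = 2, t_{19} = 8, t_{20} = 11, t_{21} = 2, t_{22} = 9, t_{23} = 0, t_{24} = 10, t_{25} = 7, t_{26} = 2, t_{27} = 6, t_{28} = 7, t_{29} = 12, t_{30} = 0, t_{31} = 9, t_{32} = 5, t_{33} = 7, t_{34} = 8, t_{35} = 5, t_{36} = 3, t_{37} = 0, t_{38} = 12, t_{39} = 11, t_{40} = 5, t_{41} = 2, t_{42} = 11, t_{43} = 4, t_{44} = 0.
Since (t_{43}, t_{44}) = (t_1, t_2) = (4, 0) (two consecutive terms determine the rest), the sequence is periodic with period 42.
(7728 - 1) mod 42 = 41, so t_{7728} = t_{42} = 11.

11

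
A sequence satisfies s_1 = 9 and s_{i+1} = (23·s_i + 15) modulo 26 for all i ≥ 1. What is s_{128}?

14

We have s_1 = 9,  s_2 = 14,  s_3 = 25,  s_4 = 18,  s_5 = 13,  s_6 = 2,  s_7 = 9.
The sequence repeats with period 6.
(128 - 1) mod 6 = 1, so s_{128} = s_2 = 14.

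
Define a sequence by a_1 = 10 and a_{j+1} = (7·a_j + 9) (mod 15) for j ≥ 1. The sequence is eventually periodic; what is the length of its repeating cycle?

a_1 = 10, a_2 = 4, a_3 = 7, a_4 = 13, a_5 = 10.
Since a_5 = a_1 = 10, the sequence is periodic with period 4.

4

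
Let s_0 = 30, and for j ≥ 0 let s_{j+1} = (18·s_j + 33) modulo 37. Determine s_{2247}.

12

s_0 = 30,  s_1 = 18,  s_2 = 24,  s_3 = 21,  s_4 = 4,  s_5 = 31,  s_6 = 36,  s_7 = 15,  s_8 = 7,  s_9 = 11,  s_{10} = 9,  s_{11} = 10,  s_{12} = 28,  s_{13} = 19,  s_{14} = 5,  s_{15} = 12,  s_{16} = 27,  s_{17} = 1,  s_{18} = 14,  s_{19} = 26,  s_{20} = 20,  s_{21} = 23,  s_{22} = 3,  s_{23} = 13,  s_{24} = 8,  s_{25} = 29,  s_{26} = 0,  s_{27} = 33,  s_{28} = 35,  s_{29} = 34,  s_{30} = 16,  s_{31} = 25,  s_{32} = 2,  s_{33} = 32,  s_{34} = 17,  s_{35} = 6,  s_{36} = 30.
The sequence repeats with period 36.
(2247 - 0) mod 36 = 15, so s_{2247} = s_{15} = 12.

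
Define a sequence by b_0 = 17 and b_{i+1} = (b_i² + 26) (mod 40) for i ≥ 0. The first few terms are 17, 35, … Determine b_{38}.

11

Listing terms: b_0 = 17, b_1 = 35, b_2 = 11, b_3 = 27, b_4 = 35.
Since b_4 = b_1 = 35, the sequence is eventually periodic: after a pre-period of length 1 it cycles with period 3.
For i ≥ 1, b_i depends only on (i - 1) mod 3. (38 - 1) mod 3 = 1, so b_{38} = b_2 = 11.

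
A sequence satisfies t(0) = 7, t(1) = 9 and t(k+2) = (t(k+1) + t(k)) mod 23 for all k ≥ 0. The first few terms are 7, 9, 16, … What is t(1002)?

We have t(0) = 7, t(1) = 9, t(2) = 16, t(3) = 2, t(4) = 18, t(5) = 20, t(6) = 15, t(7) = 12, t(8) = 4, t(9) = 16, t(10) = 20, t(11) = 13, t(12) = 10, t(13) = 0, t(14) = 10, t(15) = 10, t(16) = 20, t(17) = 7, t(18) = 4, t(19) = 11, t(20) = 15, t(21) = 3, t(22) = 18, t(23) = 21, t(24) = 16, t(25) = 14, t(26) = 7, t(27) = 21, t(28) = 5, t(29) = 3, t(30) = 8, t(31) = 11, t(32) = 19, t(33) = 7, t(34) = 3, t(35) = 10, t(36) = 13, t(37) = 0, t(38) = 13, t(39) = 13, t(40) = 3, t(41) = 16, t(42) = 19, t(43) = 12, t(44) = 8, t(45) = 20, t(46) = 5, t(47) = 2, t(48) = 7, t(49) = 9.
Since (t(48), t(49)) = (t(0), t(1)) = (7, 9) (two consecutive terms determine the rest), the sequence is periodic with period 48.
So t(1002) = t(0 + ((1002-0) mod 48)) = t(42) = 19.

19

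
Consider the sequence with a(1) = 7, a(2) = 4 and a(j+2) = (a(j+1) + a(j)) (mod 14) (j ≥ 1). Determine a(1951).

Listing terms: a(1) = 7,  a(2) = 4,  a(3) = 11,  a(4) = 1,  a(5) = 12,  a(6) = 13,  a(7) = 11,  a(8) = 10,  a(9) = 7,  a(10) = 3,  a(11) = 10,  a(12) = 13,  a(13) = 9,  a(14) = 8,  a(15) = 3,  a(16) = 11,  a(17) = 0,  a(18) = 11,  a(19) = 11,  a(20) = 8,  a(21) = 5,  a(22) = 13,  a(23) = 4,  a(24) = 3,  a(25) = 7,  a(26) = 10,  a(27) = 3,  a(28) = 13,  a(29) = 2,  a(30) = 1,  a(31) = 3,  a(32) = 4,  a(33) = 7,  a(34) = 11,  a(35) = 4,  a(36) = 1,  a(37) = 5,  a(38) = 6,  a(39) = 11,  a(40) = 3,  a(41) = 0,  a(42) = 3,  a(43) = 3,  a(44) = 6,  a(45) = 9,  a(46) = 1,  a(47) = 10,  a(48) = 11,  a(49) = 7,  a(50) = 4.
The sequence repeats with period 48.
(1951 - 1) mod 48 = 30, so a(1951) = a(31) = 3.

3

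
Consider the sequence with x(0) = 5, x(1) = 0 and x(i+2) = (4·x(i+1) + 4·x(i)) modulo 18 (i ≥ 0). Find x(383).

4

Computing terms: x(0) = 5,  x(1) = 0,  x(2) = 2,  x(3) = 8,  x(4) = 4,  x(5) = 12,  x(6) = 10,  x(7) = 16,  x(8) = 14,  x(9) = 12,  x(10) = 14,  x(11) = 14,  x(12) = 4,  x(13) = 0,  x(14) = 16,  x(15) = 10,  x(16) = 14,  x(17) = 6,  x(18) = 8,  x(19) = 2,  x(20) = 4,  x(21) = 6,  x(22) = 4,  x(23) = 4,  x(24) = 14,  x(25) = 0,  x(26) = 2.
Since (x(25), x(26)) = (x(1), x(2)) = (0, 2) (two consecutive terms determine the rest), the sequence is eventually periodic: after a pre-period of length 1 it cycles with period 24.
For i ≥ 1, x(i) depends only on (i - 1) mod 24. (383 - 1) mod 24 = 22, so x(383) = x(23) = 4.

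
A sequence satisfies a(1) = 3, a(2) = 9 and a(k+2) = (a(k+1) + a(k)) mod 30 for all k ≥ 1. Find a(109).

3

Listing terms: a(1) = 3, a(2) = 9, a(3) = 12, a(4) = 21, a(5) = 3, a(6) = 24, a(7) = 27, a(8) = 21, a(9) = 18, a(10) = 9, a(11) = 27, a(12) = 6, a(13) = 3, a(14) = 9.
Since (a(13), a(14)) = (a(1), a(2)) = (3, 9) (two consecutive terms determine the rest), the sequence is periodic with period 12.
(109 - 1) mod 12 = 0, so a(109) = a(1) = 3.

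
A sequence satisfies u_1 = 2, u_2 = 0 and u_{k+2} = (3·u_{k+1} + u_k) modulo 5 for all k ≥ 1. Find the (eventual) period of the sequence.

12

Listing terms: u_1 = 2; u_2 = 0; u_3 = 2; u_4 = 1; u_5 = 0; u_6 = 1; u_7 = 3; u_8 = 0; u_9 = 3; u_{10} = 4; u_{11} = 0; u_{12} = 4; u_{13} = 2; u_{14} = 0.
The sequence repeats with period 12.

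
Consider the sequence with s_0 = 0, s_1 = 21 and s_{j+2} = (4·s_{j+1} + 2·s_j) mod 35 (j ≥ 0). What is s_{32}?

0

Computing terms: s_0 = 0; s_1 = 21; s_2 = 14; s_3 = 28; s_4 = 0; s_5 = 21.
Since (s_4, s_5) = (s_0, s_1) = (0, 21) (two consecutive terms determine the rest), the sequence is periodic with period 4.
So s_{32} = s_{0 + ((32-0) mod 4)} = s_0 = 0.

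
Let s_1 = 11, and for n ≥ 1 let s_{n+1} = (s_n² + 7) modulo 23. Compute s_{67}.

15

s_1 = 11,  s_2 = 13,  s_3 = 15,  s_4 = 2,  s_5 = 11.
The sequence repeats with period 4.
(67 - 1) mod 4 = 2, so s_{67} = s_3 = 15.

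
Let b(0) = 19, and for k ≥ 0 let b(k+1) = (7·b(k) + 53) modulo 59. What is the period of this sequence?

29

Listing terms: b(0) = 19,  b(1) = 9,  b(2) = 57,  b(3) = 39,  b(4) = 31,  b(5) = 34,  b(6) = 55,  b(7) = 25,  b(8) = 51,  b(9) = 56,  b(10) = 32,  b(11) = 41,  b(12) = 45,  b(13) = 14,  b(14) = 33,  b(15) = 48,  b(16) = 35,  b(17) = 3,  b(18) = 15,  b(19) = 40,  b(20) = 38,  b(21) = 24,  b(22) = 44,  b(23) = 7,  b(24) = 43,  b(25) = 0,  b(26) = 53,  b(27) = 11,  b(28) = 12,  b(29) = 19.
The sequence repeats with period 29.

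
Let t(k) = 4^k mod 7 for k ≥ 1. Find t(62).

2

We have t(1) = 4,  t(2) = 2,  t(3) = 1,  t(4) = 4.
The sequence repeats with period 3.
So t(62) = t(1 + ((62-1) mod 3)) = t(2) = 2.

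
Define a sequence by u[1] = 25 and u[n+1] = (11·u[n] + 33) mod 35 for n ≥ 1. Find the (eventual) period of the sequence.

15

We have u[1] = 25, u[2] = 28, u[3] = 26, u[4] = 4, u[5] = 7, u[6] = 5, u[7] = 18, u[8] = 21, u[9] = 19, u[10] = 32, u[11] = 0, u[12] = 33, u[13] = 11, u[14] = 14, u[15] = 12, u[16] = 25.
Since u[16] = u[1] = 25, the sequence is periodic with period 15.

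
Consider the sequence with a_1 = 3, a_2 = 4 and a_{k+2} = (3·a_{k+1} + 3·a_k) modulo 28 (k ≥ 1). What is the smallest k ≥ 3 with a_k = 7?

10

We have a_1 = 3,  a_2 = 4,  a_3 = 21,  a_4 = 19,  a_5 = 8,  a_6 = 25,  a_7 = 15,  a_8 = 8,  a_9 = 13,  a_{10} = 7,  a_{11} = 4,  a_{12} = 5,  a_{13} = 27,  a_{14} = 12,  a_{15} = 5,  a_{16} = 23,  a_{17} = 0,  a_{18} = 13,  a_{19} = 11,  a_{20} = 16,  a_{21} = 25,  a_{22} = 11,  a_{23} = 24,  a_{24} = 21,  a_{25} = 23,  a_{26} = 20,  a_{27} = 17,  a_{28} = 27,  a_{29} = 20,  a_{30} = 1,  a_{31} = 7,  a_{32} = 24,  a_{33} = 9,  a_{34} = 15,  a_{35} = 16,  a_{36} = 9,  a_{37} = 19,  a_{38} = 0,  a_{39} = 1,  a_{40} = 3,  a_{41} = 12,  a_{42} = 17,  a_{43} = 3,  a_{44} = 4.
Since (a_{43}, a_{44}) = (a_1, a_2) = (3, 4) (two consecutive terms determine the rest), the sequence is periodic with period 42.
The value 7 first appears (with k ≥ 3) at a_{10}.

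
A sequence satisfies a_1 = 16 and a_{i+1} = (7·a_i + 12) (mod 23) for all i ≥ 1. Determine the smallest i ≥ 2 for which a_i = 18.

Listing terms: a_1 = 16,  a_2 = 9,  a_3 = 6,  a_4 = 8,  a_5 = 22,  a_6 = 5,  a_7 = 1,  a_8 = 19,  a_9 = 7,  a_{10} = 15,  a_{11} = 2,  a_{12} = 3,  a_{13} = 10,  a_{14} = 13,  a_{15} = 11,  a_{16} = 20,  a_{17} = 14,  a_{18} = 18,  a_{19} = 0,  a_{20} = 12,  a_{21} = 4,  a_{22} = 17,  a_{23} = 16.
The sequence repeats with period 22.
The value 18 first appears (with i ≥ 2) at a_{18}.

18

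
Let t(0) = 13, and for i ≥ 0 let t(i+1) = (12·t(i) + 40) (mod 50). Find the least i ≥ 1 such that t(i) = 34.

Computing terms: t(0) = 13,  t(1) = 46,  t(2) = 42,  t(3) = 44,  t(4) = 18,  t(5) = 6,  t(6) = 12,  t(7) = 34,  t(8) = 48,  t(9) = 16,  t(10) = 32,  t(11) = 24,  t(12) = 28,  t(13) = 26,  t(14) = 2,  t(15) = 14,  t(16) = 8,  t(17) = 36,  t(18) = 22,  t(19) = 4,  t(20) = 38,  t(21) = 46.
Since t(21) = t(1) = 46, the sequence is eventually periodic: after a pre-period of length 1 it cycles with period 20.
The value 34 first appears (with i ≥ 1) at t(7).

7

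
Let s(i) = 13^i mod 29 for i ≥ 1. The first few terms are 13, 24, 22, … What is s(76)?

s(1) = 13,  s(2) = 24,  s(3) = 22,  s(4) = 25,  s(5) = 6,  s(6) = 20,  s(7) = 28,  s(8) = 16,  s(9) = 5,  s(10) = 7,  s(11) = 4,  s(12) = 23,  s(13) = 9,  s(14) = 1,  s(15) = 13.
The sequence repeats with period 14.
(76 - 1) mod 14 = 5, so s(76) = s(6) = 20.

20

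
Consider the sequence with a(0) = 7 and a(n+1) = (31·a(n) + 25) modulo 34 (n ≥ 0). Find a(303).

6

Computing terms: a(0) = 7; a(1) = 4; a(2) = 13; a(3) = 20; a(4) = 33; a(5) = 28; a(6) = 9; a(7) = 32; a(8) = 31; a(9) = 0; a(10) = 25; a(11) = 18; a(12) = 5; a(13) = 10; a(14) = 29; a(15) = 6; a(16) = 7.
The sequence repeats with period 16.
(303 - 0) mod 16 = 15, so a(303) = a(15) = 6.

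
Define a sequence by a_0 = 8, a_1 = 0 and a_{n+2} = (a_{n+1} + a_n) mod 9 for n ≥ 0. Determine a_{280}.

2

Listing terms: a_0 = 8, a_1 = 0, a_2 = 8, a_3 = 8, a_4 = 7, a_5 = 6, a_6 = 4, a_7 = 1, a_8 = 5, a_9 = 6, a_{10} = 2, a_{11} = 8, a_{12} = 1, a_{13} = 0, a_{14} = 1, a_{15} = 1, a_{16} = 2, a_{17} = 3, a_{18} = 5, a_{19} = 8, a_{20} = 4, a_{21} = 3, a_{22} = 7, a_{23} = 1, a_{24} = 8, a_{25} = 0.
Since (a_{24}, a_{25}) = (a_0, a_1) = (8, 0) (two consecutive terms determine the rest), the sequence is periodic with period 24.
(280 - 0) mod 24 = 16, so a_{280} = a_{16} = 2.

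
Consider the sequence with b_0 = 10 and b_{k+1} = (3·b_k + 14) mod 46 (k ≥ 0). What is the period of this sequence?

Computing terms: b_0 = 10,  b_1 = 44,  b_2 = 8,  b_3 = 38,  b_4 = 36,  b_5 = 30,  b_6 = 12,  b_7 = 4,  b_8 = 26,  b_9 = 0,  b_{10} = 14,  b_{11} = 10.
The sequence repeats with period 11.

11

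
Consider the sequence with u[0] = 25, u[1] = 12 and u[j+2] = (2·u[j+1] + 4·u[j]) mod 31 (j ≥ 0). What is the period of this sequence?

30

We have u[0] = 25; u[1] = 12; u[2] = 0; u[3] = 17; u[4] = 3; u[5] = 12; u[6] = 5; u[7] = 27; u[8] = 12; u[9] = 8; u[10] = 2; u[11] = 5; u[12] = 18; u[13] = 25; u[14] = 29; u[15] = 3; u[16] = 29; u[17] = 8; u[18] = 8; u[19] = 17; u[20] = 4; u[21] = 14; u[22] = 13; u[23] = 20; u[24] = 30; u[25] = 16; u[26] = 28; u[27] = 27; u[28] = 11; u[29] = 6; u[30] = 25; u[31] = 12.
The sequence repeats with period 30.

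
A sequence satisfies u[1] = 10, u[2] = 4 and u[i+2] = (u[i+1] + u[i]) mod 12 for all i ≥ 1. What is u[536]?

We have u[1] = 10,  u[2] = 4,  u[3] = 2,  u[4] = 6,  u[5] = 8,  u[6] = 2,  u[7] = 10,  u[8] = 0,  u[9] = 10,  u[10] = 10,  u[11] = 8,  u[12] = 6,  u[13] = 2,  u[14] = 8,  u[15] = 10,  u[16] = 6,  u[17] = 4,  u[18] = 10,  u[19] = 2,  u[20] = 0,  u[21] = 2,  u[22] = 2,  u[23] = 4,  u[24] = 6,  u[25] = 10,  u[26] = 4.
The sequence repeats with period 24.
So u[536] = u[1 + ((536-1) mod 24)] = u[8] = 0.

0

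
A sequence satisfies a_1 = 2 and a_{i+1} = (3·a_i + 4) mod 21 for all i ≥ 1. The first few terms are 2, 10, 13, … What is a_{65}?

7

Listing terms: a_1 = 2, a_2 = 10, a_3 = 13, a_4 = 1, a_5 = 7, a_6 = 4, a_7 = 16, a_8 = 10.
Since a_8 = a_2 = 10, the sequence is eventually periodic: after a pre-period of length 1 it cycles with period 6.
For i ≥ 2, a_i depends only on (i - 2) mod 6. (65 - 2) mod 6 = 3, so a_{65} = a_5 = 7.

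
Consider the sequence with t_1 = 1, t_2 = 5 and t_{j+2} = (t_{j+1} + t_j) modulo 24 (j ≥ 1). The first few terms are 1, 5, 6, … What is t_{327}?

6

Computing terms: t_1 = 1, t_2 = 5, t_3 = 6, t_4 = 11, t_5 = 17, t_6 = 4, t_7 = 21, t_8 = 1, t_9 = 22, t_{10} = 23, t_{11} = 21, t_{12} = 20, t_{13} = 17, t_{14} = 13, t_{15} = 6, t_{16} = 19, t_{17} = 1, t_{18} = 20, t_{19} = 21, t_{20} = 17, t_{21} = 14, t_{22} = 7, t_{23} = 21, t_{24} = 4, t_{25} = 1, t_{26} = 5.
Since (t_{25}, t_{26}) = (t_1, t_2) = (1, 5) (two consecutive terms determine the rest), the sequence is periodic with period 24.
(327 - 1) mod 24 = 14, so t_{327} = t_{15} = 6.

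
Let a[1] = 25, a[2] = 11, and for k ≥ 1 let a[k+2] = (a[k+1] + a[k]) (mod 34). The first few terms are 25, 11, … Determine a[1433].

7

a[1] = 25,  a[2] = 11,  a[3] = 2,  a[4] = 13,  a[5] = 15,  a[6] = 28,  a[7] = 9,  a[8] = 3,  a[9] = 12,  a[10] = 15,  a[11] = 27,  a[12] = 8,  a[13] = 1,  a[14] = 9,  a[15] = 10,  a[16] = 19,  a[17] = 29,  a[18] = 14,  a[19] = 9,  a[20] = 23,  a[21] = 32,  a[22] = 21,  a[23] = 19,  a[24] = 6,  a[25] = 25,  a[26] = 31,  a[27] = 22,  a[28] = 19,  a[29] = 7,  a[30] = 26,  a[31] = 33,  a[32] = 25,  a[33] = 24,  a[34] = 15,  a[35] = 5,  a[36] = 20,  a[37] = 25,  a[38] = 11.
Since (a[37], a[38]) = (a[1], a[2]) = (25, 11) (two consecutive terms determine the rest), the sequence is periodic with period 36.
(1433 - 1) mod 36 = 28, so a[1433] = a[29] = 7.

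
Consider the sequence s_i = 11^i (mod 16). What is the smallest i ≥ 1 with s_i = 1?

4

Listing terms: s_0 = 1; s_1 = 11; s_2 = 9; s_3 = 3; s_4 = 1.
The sequence repeats with period 4.
The value 1 next appears (with i ≥ 1) at s_4.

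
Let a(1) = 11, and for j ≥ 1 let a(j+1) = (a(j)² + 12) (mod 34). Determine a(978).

a(1) = 11; a(2) = 31; a(3) = 21; a(4) = 11.
The sequence repeats with period 3.
(978 - 1) mod 3 = 2, so a(978) = a(3) = 21.

21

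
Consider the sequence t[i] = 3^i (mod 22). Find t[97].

t[1] = 3,  t[2] = 9,  t[3] = 5,  t[4] = 15,  t[5] = 1,  t[6] = 3.
The sequence repeats with period 5.
(97 - 1) mod 5 = 1, so t[97] = t[2] = 9.

9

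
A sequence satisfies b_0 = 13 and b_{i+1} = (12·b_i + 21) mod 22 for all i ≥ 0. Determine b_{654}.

19

Computing terms: b_0 = 13, b_1 = 1, b_2 = 11, b_3 = 21, b_4 = 9, b_5 = 19, b_6 = 7, b_7 = 17, b_8 = 5, b_9 = 15, b_{10} = 3, b_{11} = 13.
Since b_{11} = b_0 = 13, the sequence is periodic with period 11.
(654 - 0) mod 11 = 5, so b_{654} = b_5 = 19.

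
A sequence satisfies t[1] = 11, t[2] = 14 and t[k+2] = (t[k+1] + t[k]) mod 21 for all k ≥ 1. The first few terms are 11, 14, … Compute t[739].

Listing terms: t[1] = 11, t[2] = 14, t[3] = 4, t[4] = 18, t[5] = 1, t[6] = 19, t[7] = 20, t[8] = 18, t[9] = 17, t[10] = 14, t[11] = 10, t[12] = 3, t[13] = 13, t[14] = 16, t[15] = 8, t[16] = 3, t[17] = 11, t[18] = 14.
Since (t[17], t[18]) = (t[1], t[2]) = (11, 14) (two consecutive terms determine the rest), the sequence is periodic with period 16.
(739 - 1) mod 16 = 2, so t[739] = t[3] = 4.

4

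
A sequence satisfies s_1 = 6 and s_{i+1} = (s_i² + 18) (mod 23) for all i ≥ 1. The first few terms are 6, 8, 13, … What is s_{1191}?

Computing terms: s_1 = 6,  s_2 = 8,  s_3 = 13,  s_4 = 3,  s_5 = 4,  s_6 = 11,  s_7 = 1,  s_8 = 19,  s_9 = 11.
Since s_9 = s_6 = 11, the sequence is eventually periodic: after a pre-period of length 5 it cycles with period 3.
For i ≥ 6, s_i depends only on (i - 6) mod 3. (1191 - 6) mod 3 = 0, so s_{1191} = s_6 = 11.

11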